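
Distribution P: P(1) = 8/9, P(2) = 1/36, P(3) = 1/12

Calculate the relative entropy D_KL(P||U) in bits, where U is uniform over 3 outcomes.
0.9916 bits

U(i) = 1/3 for all i

D_KL(P||U) = Σ P(x) log₂(P(x) / (1/3))
           = Σ P(x) log₂(P(x)) + log₂(3)
           = log₂(3) - H(P)

H(P) = -Σ P(x) log₂(P(x)):
  -P(1)·log₂(P(1)) = -(8/9)·log₂(8/9) = 0.15104
  -P(2)·log₂(P(2)) = -(1/36)·log₂(1/36) = 0.14361
  -P(3)·log₂(P(3)) = -(1/12)·log₂(1/12) = 0.29875
H(P) = 0.15104 + 0.14361 + 0.29875 = 0.59340 bits

log₂(3) = 1.58496 bits

D_KL(P||U) = 1.58496 - 0.59340 = 0.99156 ≈ 0.9916 bits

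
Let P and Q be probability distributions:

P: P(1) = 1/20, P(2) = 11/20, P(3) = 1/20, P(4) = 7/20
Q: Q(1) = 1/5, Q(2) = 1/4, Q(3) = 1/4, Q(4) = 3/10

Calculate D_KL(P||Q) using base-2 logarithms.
0.4874 bits

D_KL(P||Q) = Σ P(x) log₂(P(x)/Q(x))

Computing term by term:
  P(1)·log₂(P(1)/Q(1)) = (1/20)·log₂((1/20)/(1/5)) = -0.10000
  P(2)·log₂(P(2)/Q(2)) = (11/20)·log₂((11/20)/(1/4)) = 0.62563
  P(3)·log₂(P(3)/Q(3)) = (1/20)·log₂((1/20)/(1/4)) = -0.11610
  P(4)·log₂(P(4)/Q(4)) = (7/20)·log₂((7/20)/(3/10)) = 0.07784

D_KL(P||Q) = -0.10000 + 0.62563 - 0.11610 + 0.07784 = 0.48737 ≈ 0.4874 bits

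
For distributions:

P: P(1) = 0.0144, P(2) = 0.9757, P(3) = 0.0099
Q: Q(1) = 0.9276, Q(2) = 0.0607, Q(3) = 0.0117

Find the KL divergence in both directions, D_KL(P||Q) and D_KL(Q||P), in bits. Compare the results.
D_KL(P||Q) = 3.8204 bits, D_KL(Q||P) = 5.3339 bits. D_KL(Q||P) is larger than D_KL(P||Q) by 1.5135 bits; the two directions differ.

D_KL(P||Q) = Σ P(x) log₂(P(x)/Q(x))

Computing term by term:
  P(1)·log₂(P(1)/Q(1)) = 0.0144·log₂(0.0144/0.9276) = -0.08653
  P(2)·log₂(P(2)/Q(2)) = 0.9757·log₂(0.9757/0.0607) = 3.90931
  P(3)·log₂(P(3)/Q(3)) = 0.0099·log₂(0.0099/0.0117) = -0.00239

D_KL(P||Q) = -0.08653 + 3.90931 - 0.00239 = 3.82039 ≈ 3.8204 bits

D_KL(Q||P) = Σ Q(x) log₂(Q(x)/P(x))

Computing term by term:
  Q(1)·log₂(Q(1)/P(1)) = 0.9276·log₂(0.9276/0.0144) = 5.57428
  Q(2)·log₂(Q(2)/P(2)) = 0.0607·log₂(0.0607/0.9757) = -0.24320
  Q(3)·log₂(Q(3)/P(3)) = 0.0117·log₂(0.0117/0.0099) = 0.00282

D_KL(Q||P) = 5.57428 - 0.24320 + 0.00282 = 5.33390 ≈ 5.3339 bits

These are NOT equal (difference: 1.5135 bits). KL divergence is asymmetric: D_KL(P||Q) ≠ D_KL(Q||P) in general.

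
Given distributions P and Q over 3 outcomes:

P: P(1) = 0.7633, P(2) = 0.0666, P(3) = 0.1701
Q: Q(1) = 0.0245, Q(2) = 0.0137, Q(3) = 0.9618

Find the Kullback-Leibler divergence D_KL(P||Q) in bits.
3.5138 bits

D_KL(P||Q) = Σ P(x) log₂(P(x)/Q(x))

Computing term by term:
  P(1)·log₂(P(1)/Q(1)) = 0.7633·log₂(0.7633/0.0245) = 3.78703
  P(2)·log₂(P(2)/Q(2)) = 0.0666·log₂(0.0666/0.0137) = 0.15194
  P(3)·log₂(P(3)/Q(3)) = 0.1701·log₂(0.1701/0.9618) = -0.42514

D_KL(P||Q) = 3.78703 + 0.15194 - 0.42514 = 3.51383 ≈ 3.5138 bits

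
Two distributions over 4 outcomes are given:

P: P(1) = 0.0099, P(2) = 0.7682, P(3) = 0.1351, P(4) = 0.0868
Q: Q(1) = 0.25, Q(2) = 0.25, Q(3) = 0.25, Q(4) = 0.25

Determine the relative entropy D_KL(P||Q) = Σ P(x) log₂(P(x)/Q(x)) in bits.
0.9456 bits

D_KL(P||Q) = Σ P(x) log₂(P(x)/Q(x))

Computing term by term:
  P(1)·log₂(P(1)/Q(1)) = 0.0099·log₂(0.0099/0.25) = -0.04612
  P(2)·log₂(P(2)/Q(2)) = 0.7682·log₂(0.7682/0.25) = 1.24414
  P(3)·log₂(P(3)/Q(3)) = 0.1351·log₂(0.1351/0.25) = -0.11996
  P(4)·log₂(P(4)/Q(4)) = 0.0868·log₂(0.0868/0.25) = -0.13247

D_KL(P||Q) = -0.04612 + 1.24414 - 0.11996 - 0.13247 = 0.94559 ≈ 0.9456 bits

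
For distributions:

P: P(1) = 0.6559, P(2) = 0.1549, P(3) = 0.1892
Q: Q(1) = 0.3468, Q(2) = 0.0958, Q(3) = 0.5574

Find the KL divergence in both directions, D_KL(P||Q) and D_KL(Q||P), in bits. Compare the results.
D_KL(P||Q) = 0.4155 bits, D_KL(Q||P) = 0.4836 bits. D_KL(Q||P) is larger than D_KL(P||Q) by 0.0681 bits; the two directions differ.

D_KL(P||Q) = Σ P(x) log₂(P(x)/Q(x))

Computing term by term:
  P(1)·log₂(P(1)/Q(1)) = 0.6559·log₂(0.6559/0.3468) = 0.60302
  P(2)·log₂(P(2)/Q(2)) = 0.1549·log₂(0.1549/0.0958) = 0.10738
  P(3)·log₂(P(3)/Q(3)) = 0.1892·log₂(0.1892/0.5574) = -0.29493

D_KL(P||Q) = 0.60302 + 0.10738 - 0.29493 = 0.41547 ≈ 0.4155 bits

D_KL(Q||P) = Σ Q(x) log₂(Q(x)/P(x))

Computing term by term:
  Q(1)·log₂(Q(1)/P(1)) = 0.3468·log₂(0.3468/0.6559) = -0.31884
  Q(2)·log₂(Q(2)/P(2)) = 0.0958·log₂(0.0958/0.1549) = -0.06641
  Q(3)·log₂(Q(3)/P(3)) = 0.5574·log₂(0.5574/0.1892) = 0.86888

D_KL(Q||P) = -0.31884 - 0.06641 + 0.86888 = 0.48363 ≈ 0.4836 bits

These are NOT equal (difference: 0.0681 bits). KL divergence is asymmetric: D_KL(P||Q) ≠ D_KL(Q||P) in general.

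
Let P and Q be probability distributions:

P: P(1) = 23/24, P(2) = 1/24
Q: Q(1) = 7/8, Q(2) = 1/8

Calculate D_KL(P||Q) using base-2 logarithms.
0.0597 bits

D_KL(P||Q) = Σ P(x) log₂(P(x)/Q(x))

Computing term by term:
  P(1)·log₂(P(1)/Q(1)) = (23/24)·log₂((23/24)/(7/8)) = 0.12578
  P(2)·log₂(P(2)/Q(2)) = (1/24)·log₂((1/24)/(1/8)) = -0.06604

D_KL(P||Q) = 0.12578 - 0.06604 = 0.05974 ≈ 0.0597 bits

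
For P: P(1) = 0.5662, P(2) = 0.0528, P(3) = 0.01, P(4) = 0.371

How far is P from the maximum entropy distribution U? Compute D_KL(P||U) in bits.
0.7142 bits

U(i) = 1/4 for all i

D_KL(P||U) = Σ P(x) log₂(P(x) / (1/4))
           = Σ P(x) log₂(P(x)) + log₂(4)
           = log₂(4) - H(P)

H(P) = -Σ P(x) log₂(P(x)):
  -P(1)·log₂(P(1)) = -(0.5662)·log₂(0.5662) = 0.46463
  -P(2)·log₂(P(2)) = -(0.0528)·log₂(0.0528) = 0.22405
  -P(3)·log₂(P(3)) = -(0.01)·log₂(0.01) = 0.06644
  -P(4)·log₂(P(4)) = -(0.371)·log₂(0.371) = 0.53072
H(P) = 0.46463 + 0.22405 + 0.06644 + 0.53072 = 1.28584 bits

log₂(4) = 2.00000 bits

D_KL(P||U) = 2.00000 - 1.28584 = 0.71416 ≈ 0.7142 bits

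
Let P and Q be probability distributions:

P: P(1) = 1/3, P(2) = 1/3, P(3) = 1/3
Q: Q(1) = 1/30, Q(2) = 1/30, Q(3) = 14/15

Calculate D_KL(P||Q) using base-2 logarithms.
1.7195 bits

D_KL(P||Q) = Σ P(x) log₂(P(x)/Q(x))

Computing term by term:
  P(1)·log₂(P(1)/Q(1)) = (1/3)·log₂((1/3)/(1/30)) = 1.10731
  P(2)·log₂(P(2)/Q(2)) = (1/3)·log₂((1/3)/(1/30)) = 1.10731
  P(3)·log₂(P(3)/Q(3)) = (1/3)·log₂((1/3)/(14/15)) = -0.49514

D_KL(P||Q) = 1.10731 + 1.10731 - 0.49514 = 1.71948 ≈ 1.7195 bits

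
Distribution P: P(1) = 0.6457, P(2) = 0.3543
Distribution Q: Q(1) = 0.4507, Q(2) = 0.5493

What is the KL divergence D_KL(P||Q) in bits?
0.1108 bits

D_KL(P||Q) = Σ P(x) log₂(P(x)/Q(x))

Computing term by term:
  P(1)·log₂(P(1)/Q(1)) = 0.6457·log₂(0.6457/0.4507) = 0.33492
  P(2)·log₂(P(2)/Q(2)) = 0.3543·log₂(0.3543/0.5493) = -0.22414

D_KL(P||Q) = 0.33492 - 0.22414 = 0.11078 ≈ 0.1108 bits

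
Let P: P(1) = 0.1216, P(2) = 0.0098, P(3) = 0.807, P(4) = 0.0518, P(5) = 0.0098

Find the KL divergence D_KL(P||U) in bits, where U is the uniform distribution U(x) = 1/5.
1.3506 bits

U(i) = 1/5 for all i

D_KL(P||U) = Σ P(x) log₂(P(x) / (1/5))
           = Σ P(x) log₂(P(x)) + log₂(5)
           = log₂(5) - H(P)

H(P) = -Σ P(x) log₂(P(x)):
  -P(1)·log₂(P(1)) = -(0.1216)·log₂(0.1216) = 0.36964
  -P(2)·log₂(P(2)) = -(0.0098)·log₂(0.0098) = 0.06540
  -P(3)·log₂(P(3)) = -(0.807)·log₂(0.807) = 0.24965
  -P(4)·log₂(P(4)) = -(0.0518)·log₂(0.0518) = 0.22123
  -P(5)·log₂(P(5)) = -(0.0098)·log₂(0.0098) = 0.06540
H(P) = 0.36964 + 0.06540 + 0.24965 + 0.22123 + 0.06540 = 0.97132 bits

log₂(5) = 2.32193 bits

D_KL(P||U) = 2.32193 - 0.97132 = 1.35061 ≈ 1.3506 bits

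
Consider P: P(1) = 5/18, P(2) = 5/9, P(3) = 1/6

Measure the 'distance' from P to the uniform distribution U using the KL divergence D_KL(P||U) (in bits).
0.1697 bits

U(i) = 1/3 for all i

D_KL(P||U) = Σ P(x) log₂(P(x) / (1/3))
           = Σ P(x) log₂(P(x)) + log₂(3)
           = log₂(3) - H(P)

H(P) = -Σ P(x) log₂(P(x)):
  -P(1)·log₂(P(1)) = -(5/18)·log₂(5/18) = 0.51333
  -P(2)·log₂(P(2)) = -(5/9)·log₂(5/9) = 0.47111
  -P(3)·log₂(P(3)) = -(1/6)·log₂(1/6) = 0.43083
H(P) = 0.51333 + 0.47111 + 0.43083 = 1.41527 bits

log₂(3) = 1.58496 bits

D_KL(P||U) = 1.58496 - 1.41527 = 0.16969 ≈ 0.1697 bits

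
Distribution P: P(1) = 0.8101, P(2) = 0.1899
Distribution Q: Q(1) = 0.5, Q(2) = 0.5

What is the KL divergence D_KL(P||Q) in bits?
0.2987 bits

D_KL(P||Q) = Σ P(x) log₂(P(x)/Q(x))

Computing term by term:
  P(1)·log₂(P(1)/Q(1)) = 0.8101·log₂(0.8101/0.5) = 0.56397
  P(2)·log₂(P(2)/Q(2)) = 0.1899·log₂(0.1899/0.5) = -0.26523

D_KL(P||Q) = 0.56397 - 0.26523 = 0.29874 ≈ 0.2987 bits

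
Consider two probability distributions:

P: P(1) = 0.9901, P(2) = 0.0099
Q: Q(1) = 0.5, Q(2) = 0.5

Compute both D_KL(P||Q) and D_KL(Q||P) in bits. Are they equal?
D_KL(P||Q) = 0.9199 bits, D_KL(Q||P) = 2.3364 bits. No, they are not equal.

D_KL(P||Q) = Σ P(x) log₂(P(x)/Q(x))

Computing term by term:
  P(1)·log₂(P(1)/Q(1)) = 0.9901·log₂(0.9901/0.5) = 0.97589
  P(2)·log₂(P(2)/Q(2)) = 0.0099·log₂(0.0099/0.5) = -0.05602

D_KL(P||Q) = 0.97589 - 0.05602 = 0.91987 ≈ 0.9199 bits

D_KL(Q||P) = Σ Q(x) log₂(Q(x)/P(x))

Computing term by term:
  Q(1)·log₂(Q(1)/P(1)) = 0.5·log₂(0.5/0.9901) = -0.49282
  Q(2)·log₂(Q(2)/P(2)) = 0.5·log₂(0.5/0.0099) = 2.82918

D_KL(Q||P) = -0.49282 + 2.82918 = 2.33636 ≈ 2.3364 bits

These are NOT equal (difference: 1.4165 bits). KL divergence is asymmetric: D_KL(P||Q) ≠ D_KL(Q||P) in general.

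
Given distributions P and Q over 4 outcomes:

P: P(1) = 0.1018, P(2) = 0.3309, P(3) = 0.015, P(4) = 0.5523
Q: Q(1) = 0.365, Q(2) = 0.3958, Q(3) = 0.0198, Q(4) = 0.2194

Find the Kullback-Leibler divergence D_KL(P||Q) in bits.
0.4566 bits

D_KL(P||Q) = Σ P(x) log₂(P(x)/Q(x))

Computing term by term:
  P(1)·log₂(P(1)/Q(1)) = 0.1018·log₂(0.1018/0.365) = -0.18753
  P(2)·log₂(P(2)/Q(2)) = 0.3309·log₂(0.3309/0.3958) = -0.08550
  P(3)·log₂(P(3)/Q(3)) = 0.015·log₂(0.015/0.0198) = -0.00601
  P(4)·log₂(P(4)/Q(4)) = 0.5523·log₂(0.5523/0.2194) = 0.73560

D_KL(P||Q) = -0.18753 - 0.08550 - 0.00601 + 0.73560 = 0.45656 ≈ 0.4566 bits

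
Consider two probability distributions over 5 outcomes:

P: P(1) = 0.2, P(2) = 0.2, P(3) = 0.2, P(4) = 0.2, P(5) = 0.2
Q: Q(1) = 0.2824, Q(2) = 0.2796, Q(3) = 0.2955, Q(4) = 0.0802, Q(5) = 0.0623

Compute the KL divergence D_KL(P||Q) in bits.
0.2914 bits

D_KL(P||Q) = Σ P(x) log₂(P(x)/Q(x))

Computing term by term:
  P(1)·log₂(P(1)/Q(1)) = 0.2·log₂(0.2/0.2824) = -0.09955
  P(2)·log₂(P(2)/Q(2)) = 0.2·log₂(0.2/0.2796) = -0.09667
  P(3)·log₂(P(3)/Q(3)) = 0.2·log₂(0.2/0.2955) = -0.11263
  P(4)·log₂(P(4)/Q(4)) = 0.2·log₂(0.2/0.0802) = 0.26367
  P(5)·log₂(P(5)/Q(5)) = 0.2·log₂(0.2/0.0623) = 0.33654

D_KL(P||Q) = -0.09955 - 0.09667 - 0.11263 + 0.26367 + 0.33654 = 0.29136 ≈ 0.2914 bits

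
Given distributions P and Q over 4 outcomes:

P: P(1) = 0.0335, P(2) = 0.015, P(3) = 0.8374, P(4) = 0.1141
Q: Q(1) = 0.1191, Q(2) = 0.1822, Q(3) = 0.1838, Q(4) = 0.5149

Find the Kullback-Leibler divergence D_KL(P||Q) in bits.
1.4687 bits

D_KL(P||Q) = Σ P(x) log₂(P(x)/Q(x))

Computing term by term:
  P(1)·log₂(P(1)/Q(1)) = 0.0335·log₂(0.0335/0.1191) = -0.06130
  P(2)·log₂(P(2)/Q(2)) = 0.015·log₂(0.015/0.1822) = -0.05404
  P(3)·log₂(P(3)/Q(3)) = 0.8374·log₂(0.8374/0.1838) = 1.83205
  P(4)·log₂(P(4)/Q(4)) = 0.1141·log₂(0.1141/0.5149) = -0.24805

D_KL(P||Q) = -0.06130 - 0.05404 + 1.83205 - 0.24805 = 1.46866 ≈ 1.4687 bits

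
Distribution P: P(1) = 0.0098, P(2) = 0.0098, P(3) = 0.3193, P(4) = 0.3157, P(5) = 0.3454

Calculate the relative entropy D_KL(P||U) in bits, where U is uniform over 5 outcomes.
0.6104 bits

U(i) = 1/5 for all i

D_KL(P||U) = Σ P(x) log₂(P(x) / (1/5))
           = Σ P(x) log₂(P(x)) + log₂(5)
           = log₂(5) - H(P)

H(P) = -Σ P(x) log₂(P(x)):
  -P(1)·log₂(P(1)) = -(0.0098)·log₂(0.0098) = 0.06540
  -P(2)·log₂(P(2)) = -(0.0098)·log₂(0.0098) = 0.06540
  -P(3)·log₂(P(3)) = -(0.3193)·log₂(0.3193) = 0.52589
  -P(4)·log₂(P(4)) = -(0.3157)·log₂(0.3157) = 0.52513
  -P(5)·log₂(P(5)) = -(0.3454)·log₂(0.3454) = 0.52973
H(P) = 0.06540 + 0.06540 + 0.52589 + 0.52513 + 0.52973 = 1.71155 bits

log₂(5) = 2.32193 bits

D_KL(P||U) = 2.32193 - 1.71155 = 0.61038 ≈ 0.6104 bits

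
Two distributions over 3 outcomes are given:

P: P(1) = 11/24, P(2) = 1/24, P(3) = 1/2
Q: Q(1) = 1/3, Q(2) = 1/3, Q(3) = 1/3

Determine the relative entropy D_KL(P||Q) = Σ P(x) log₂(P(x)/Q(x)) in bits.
0.3781 bits

D_KL(P||Q) = Σ P(x) log₂(P(x)/Q(x))

Computing term by term:
  P(1)·log₂(P(1)/Q(1)) = (11/24)·log₂((11/24)/(1/3)) = 0.21057
  P(2)·log₂(P(2)/Q(2)) = (1/24)·log₂((1/24)/(1/3)) = -0.12500
  P(3)·log₂(P(3)/Q(3)) = (1/2)·log₂((1/2)/(1/3)) = 0.29248

D_KL(P||Q) = 0.21057 - 0.12500 + 0.29248 = 0.37805 ≈ 0.3781 bits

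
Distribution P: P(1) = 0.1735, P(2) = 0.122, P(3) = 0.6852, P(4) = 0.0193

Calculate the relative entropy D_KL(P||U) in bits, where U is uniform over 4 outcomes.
0.7077 bits

U(i) = 1/4 for all i

D_KL(P||U) = Σ P(x) log₂(P(x) / (1/4))
           = Σ P(x) log₂(P(x)) + log₂(4)
           = log₂(4) - H(P)

H(P) = -Σ P(x) log₂(P(x)):
  -P(1)·log₂(P(1)) = -(0.1735)·log₂(0.1735) = 0.43843
  -P(2)·log₂(P(2)) = -(0.122)·log₂(0.122) = 0.37028
  -P(3)·log₂(P(3)) = -(0.6852)·log₂(0.6852) = 0.37371
  -P(4)·log₂(P(4)) = -(0.0193)·log₂(0.0193) = 0.10992
H(P) = 0.43843 + 0.37028 + 0.37371 + 0.10992 = 1.29234 bits

log₂(4) = 2.00000 bits

D_KL(P||U) = 2.00000 - 1.29234 = 0.70766 ≈ 0.7077 bits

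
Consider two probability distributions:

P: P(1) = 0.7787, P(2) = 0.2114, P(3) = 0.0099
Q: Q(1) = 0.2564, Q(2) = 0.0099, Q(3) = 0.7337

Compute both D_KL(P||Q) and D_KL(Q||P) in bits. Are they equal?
D_KL(P||Q) = 2.1201 bits, D_KL(Q||P) = 4.1028 bits. No, they are not equal.

D_KL(P||Q) = Σ P(x) log₂(P(x)/Q(x))

Computing term by term:
  P(1)·log₂(P(1)/Q(1)) = 0.7787·log₂(0.7787/0.2564) = 1.24800
  P(2)·log₂(P(2)/Q(2)) = 0.2114·log₂(0.2114/0.0099) = 0.93363
  P(3)·log₂(P(3)/Q(3)) = 0.0099·log₂(0.0099/0.7337) = -0.06150

D_KL(P||Q) = 1.24800 + 0.93363 - 0.06150 = 2.12013 ≈ 2.1201 bits

D_KL(Q||P) = Σ Q(x) log₂(Q(x)/P(x))

Computing term by term:
  Q(1)·log₂(Q(1)/P(1)) = 0.2564·log₂(0.2564/0.7787) = -0.41092
  Q(2)·log₂(Q(2)/P(2)) = 0.0099·log₂(0.0099/0.2114) = -0.04372
  Q(3)·log₂(Q(3)/P(3)) = 0.7337·log₂(0.7337/0.0099) = 4.55746

D_KL(Q||P) = -0.41092 - 0.04372 + 4.55746 = 4.10282 ≈ 4.1028 bits

These are NOT equal (difference: 1.9827 bits). KL divergence is asymmetric: D_KL(P||Q) ≠ D_KL(Q||P) in general.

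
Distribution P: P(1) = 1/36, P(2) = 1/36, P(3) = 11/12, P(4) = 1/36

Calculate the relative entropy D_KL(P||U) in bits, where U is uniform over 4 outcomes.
1.4541 bits

U(i) = 1/4 for all i

D_KL(P||U) = Σ P(x) log₂(P(x) / (1/4))
           = Σ P(x) log₂(P(x)) + log₂(4)
           = log₂(4) - H(P)

H(P) = -Σ P(x) log₂(P(x)):
  -P(1)·log₂(P(1)) = -(1/36)·log₂(1/36) = 0.14361
  -P(2)·log₂(P(2)) = -(1/36)·log₂(1/36) = 0.14361
  -P(3)·log₂(P(3)) = -(11/12)·log₂(11/12) = 0.11507
  -P(4)·log₂(P(4)) = -(1/36)·log₂(1/36) = 0.14361
H(P) = 0.14361 + 0.14361 + 0.11507 + 0.14361 = 0.54590 bits

log₂(4) = 2.00000 bits

D_KL(P||U) = 2.00000 - 0.54590 = 1.45410 ≈ 1.4541 bits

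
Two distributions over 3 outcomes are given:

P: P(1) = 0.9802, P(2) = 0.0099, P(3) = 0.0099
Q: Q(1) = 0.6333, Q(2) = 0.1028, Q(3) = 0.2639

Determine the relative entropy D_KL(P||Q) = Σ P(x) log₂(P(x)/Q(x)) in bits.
0.5374 bits

D_KL(P||Q) = Σ P(x) log₂(P(x)/Q(x))

Computing term by term:
  P(1)·log₂(P(1)/Q(1)) = 0.9802·log₂(0.9802/0.6333) = 0.61771
  P(2)·log₂(P(2)/Q(2)) = 0.0099·log₂(0.0099/0.1028) = -0.03343
  P(3)·log₂(P(3)/Q(3)) = 0.0099·log₂(0.0099/0.2639) = -0.04689

D_KL(P||Q) = 0.61771 - 0.03343 - 0.04689 = 0.53739 ≈ 0.5374 bits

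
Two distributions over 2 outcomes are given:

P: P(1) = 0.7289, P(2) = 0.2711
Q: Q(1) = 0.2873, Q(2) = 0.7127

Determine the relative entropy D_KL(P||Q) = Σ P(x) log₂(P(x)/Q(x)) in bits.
0.6010 bits

D_KL(P||Q) = Σ P(x) log₂(P(x)/Q(x))

Computing term by term:
  P(1)·log₂(P(1)/Q(1)) = 0.7289·log₂(0.7289/0.2873) = 0.97903
  P(2)·log₂(P(2)/Q(2)) = 0.2711·log₂(0.2711/0.7127) = -0.37804

D_KL(P||Q) = 0.97903 - 0.37804 = 0.60099 ≈ 0.6010 bits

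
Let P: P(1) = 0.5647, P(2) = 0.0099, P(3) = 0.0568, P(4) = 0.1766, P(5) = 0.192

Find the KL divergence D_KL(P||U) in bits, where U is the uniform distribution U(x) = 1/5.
0.6565 bits

U(i) = 1/5 for all i

D_KL(P||U) = Σ P(x) log₂(P(x) / (1/5))
           = Σ P(x) log₂(P(x)) + log₂(5)
           = log₂(5) - H(P)

H(P) = -Σ P(x) log₂(P(x)):
  -P(1)·log₂(P(1)) = -(0.5647)·log₂(0.5647) = 0.46556
  -P(2)·log₂(P(2)) = -(0.0099)·log₂(0.0099) = 0.06592
  -P(3)·log₂(P(3)) = -(0.0568)·log₂(0.0568) = 0.23504
  -P(4)·log₂(P(4)) = -(0.1766)·log₂(0.1766) = 0.44175
  -P(5)·log₂(P(5)) = -(0.192)·log₂(0.192) = 0.45712
H(P) = 0.46556 + 0.06592 + 0.23504 + 0.44175 + 0.45712 = 1.66539 bits

log₂(5) = 2.32193 bits

D_KL(P||U) = 2.32193 - 1.66539 = 0.65654 ≈ 0.6565 bits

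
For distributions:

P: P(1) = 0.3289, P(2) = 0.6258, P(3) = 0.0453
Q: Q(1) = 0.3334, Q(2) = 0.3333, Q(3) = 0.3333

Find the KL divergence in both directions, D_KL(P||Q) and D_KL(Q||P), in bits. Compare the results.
D_KL(P||Q) = 0.4319 bits, D_KL(Q||P) = 0.6633 bits. D_KL(Q||P) is larger than D_KL(P||Q) by 0.2314 bits; the two directions differ.

D_KL(P||Q) = Σ P(x) log₂(P(x)/Q(x))

Computing term by term:
  P(1)·log₂(P(1)/Q(1)) = 0.3289·log₂(0.3289/0.3334) = -0.00645
  P(2)·log₂(P(2)/Q(2)) = 0.6258·log₂(0.6258/0.3333) = 0.56878
  P(3)·log₂(P(3)/Q(3)) = 0.0453·log₂(0.0453/0.3333) = -0.13043

D_KL(P||Q) = -0.00645 + 0.56878 - 0.13043 = 0.43190 ≈ 0.4319 bits

D_KL(Q||P) = Σ Q(x) log₂(Q(x)/P(x))

Computing term by term:
  Q(1)·log₂(Q(1)/P(1)) = 0.3334·log₂(0.3334/0.3289) = 0.00654
  Q(2)·log₂(Q(2)/P(2)) = 0.3333·log₂(0.3333/0.6258) = -0.30293
  Q(3)·log₂(Q(3)/P(3)) = 0.3333·log₂(0.3333/0.0453) = 0.95965

D_KL(Q||P) = 0.00654 - 0.30293 + 0.95965 = 0.66326 ≈ 0.6633 bits

These are NOT equal (difference: 0.2314 bits). KL divergence is asymmetric: D_KL(P||Q) ≠ D_KL(Q||P) in general.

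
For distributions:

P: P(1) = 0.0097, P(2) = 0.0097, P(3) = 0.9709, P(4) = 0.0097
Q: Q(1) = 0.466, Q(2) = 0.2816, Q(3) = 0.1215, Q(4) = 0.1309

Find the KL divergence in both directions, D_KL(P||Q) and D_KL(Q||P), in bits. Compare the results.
D_KL(P||Q) = 2.7734 bits, D_KL(Q||P) = 4.0988 bits. D_KL(Q||P) is larger than D_KL(P||Q) by 1.3254 bits; the two directions differ.

D_KL(P||Q) = Σ P(x) log₂(P(x)/Q(x))

Computing term by term:
  P(1)·log₂(P(1)/Q(1)) = 0.0097·log₂(0.0097/0.466) = -0.05419
  P(2)·log₂(P(2)/Q(2)) = 0.0097·log₂(0.0097/0.2816) = -0.04714
  P(3)·log₂(P(3)/Q(3)) = 0.9709·log₂(0.9709/0.1215) = 2.91111
  P(4)·log₂(P(4)/Q(4)) = 0.0097·log₂(0.0097/0.1309) = -0.03642

D_KL(P||Q) = -0.05419 - 0.04714 + 2.91111 - 0.03642 = 2.77336 ≈ 2.7734 bits

D_KL(Q||P) = Σ Q(x) log₂(Q(x)/P(x))

Computing term by term:
  Q(1)·log₂(Q(1)/P(1)) = 0.466·log₂(0.466/0.0097) = 2.60317
  Q(2)·log₂(Q(2)/P(2)) = 0.2816·log₂(0.2816/0.0097) = 1.36844
  Q(3)·log₂(Q(3)/P(3)) = 0.1215·log₂(0.1215/0.9709) = -0.36430
  Q(4)·log₂(Q(4)/P(4)) = 0.1309·log₂(0.1309/0.0097) = 0.49144

D_KL(Q||P) = 2.60317 + 1.36844 - 0.36430 + 0.49144 = 4.09875 ≈ 4.0988 bits

These are NOT equal (difference: 1.3254 bits). KL divergence is asymmetric: D_KL(P||Q) ≠ D_KL(Q||P) in general.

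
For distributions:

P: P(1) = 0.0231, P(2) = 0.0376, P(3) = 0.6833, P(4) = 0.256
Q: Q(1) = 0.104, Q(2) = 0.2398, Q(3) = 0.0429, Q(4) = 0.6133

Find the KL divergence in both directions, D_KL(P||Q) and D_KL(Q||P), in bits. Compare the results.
D_KL(P||Q) = 2.2554 bits, D_KL(Q||P) = 1.4684 bits. D_KL(P||Q) is larger than D_KL(Q||P) by 0.7870 bits; the two directions differ.

D_KL(P||Q) = Σ P(x) log₂(P(x)/Q(x))

Computing term by term:
  P(1)·log₂(P(1)/Q(1)) = 0.0231·log₂(0.0231/0.104) = -0.05014
  P(2)·log₂(P(2)/Q(2)) = 0.0376·log₂(0.0376/0.2398) = -0.10051
  P(3)·log₂(P(3)/Q(3)) = 0.6833·log₂(0.6833/0.0429) = 2.72874
  P(4)·log₂(P(4)/Q(4)) = 0.256·log₂(0.256/0.6133) = -0.32267

D_KL(P||Q) = -0.05014 - 0.10051 + 2.72874 - 0.32267 = 2.25542 ≈ 2.2554 bits

D_KL(Q||P) = Σ Q(x) log₂(Q(x)/P(x))

Computing term by term:
  Q(1)·log₂(Q(1)/P(1)) = 0.104·log₂(0.104/0.0231) = 0.22574
  Q(2)·log₂(Q(2)/P(2)) = 0.2398·log₂(0.2398/0.0376) = 0.64099
  Q(3)·log₂(Q(3)/P(3)) = 0.0429·log₂(0.0429/0.6833) = -0.17132
  Q(4)·log₂(Q(4)/P(4)) = 0.6133·log₂(0.6133/0.256) = 0.77303

D_KL(Q||P) = 0.22574 + 0.64099 - 0.17132 + 0.77303 = 1.46844 ≈ 1.4684 bits

These are NOT equal (difference: 0.7870 bits). KL divergence is asymmetric: D_KL(P||Q) ≠ D_KL(Q||P) in general.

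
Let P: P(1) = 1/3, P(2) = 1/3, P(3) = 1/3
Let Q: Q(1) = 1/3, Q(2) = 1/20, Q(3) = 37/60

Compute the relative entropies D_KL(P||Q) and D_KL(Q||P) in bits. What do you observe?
D_KL(P||Q) = 0.6165 bits, D_KL(Q||P) = 0.4105 bits. The two directions give different values (D_KL(P||Q) exceeds D_KL(Q||P) by 0.2060 bits): KL divergence is asymmetric.

D_KL(P||Q) = Σ P(x) log₂(P(x)/Q(x))

Computing term by term:
  P(1)·log₂(P(1)/Q(1)) = (1/3)·log₂((1/3)/(1/3)) = 0.00000
  P(2)·log₂(P(2)/Q(2)) = (1/3)·log₂((1/3)/(1/20)) = 0.91232
  P(3)·log₂(P(3)/Q(3)) = (1/3)·log₂((1/3)/(37/60)) = -0.29584

D_KL(P||Q) = 0.00000 + 0.91232 - 0.29584 = 0.61648 ≈ 0.6165 bits

D_KL(Q||P) = Σ Q(x) log₂(Q(x)/P(x))

Computing term by term:
  Q(1)·log₂(Q(1)/P(1)) = (1/3)·log₂((1/3)/(1/3)) = 0.00000
  Q(2)·log₂(Q(2)/P(2)) = (1/20)·log₂((1/20)/(1/3)) = -0.13685
  Q(3)·log₂(Q(3)/P(3)) = (37/60)·log₂((37/60)/(1/3)) = 0.54731

D_KL(Q||P) = 0.00000 - 0.13685 + 0.54731 = 0.41046 ≈ 0.4105 bits

These are NOT equal (difference: 0.2060 bits). KL divergence is asymmetric: D_KL(P||Q) ≠ D_KL(Q||P) in general.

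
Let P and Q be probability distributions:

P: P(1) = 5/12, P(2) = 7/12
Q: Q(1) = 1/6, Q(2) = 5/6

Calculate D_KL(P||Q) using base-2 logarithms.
0.2506 bits

D_KL(P||Q) = Σ P(x) log₂(P(x)/Q(x))

Computing term by term:
  P(1)·log₂(P(1)/Q(1)) = (5/12)·log₂((5/12)/(1/6)) = 0.55080
  P(2)·log₂(P(2)/Q(2)) = (7/12)·log₂((7/12)/(5/6)) = -0.30017

D_KL(P||Q) = 0.55080 - 0.30017 = 0.25063 ≈ 0.2506 bits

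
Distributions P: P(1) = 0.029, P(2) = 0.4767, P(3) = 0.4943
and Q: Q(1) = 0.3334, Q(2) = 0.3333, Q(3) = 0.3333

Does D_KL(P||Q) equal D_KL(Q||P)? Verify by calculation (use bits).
D_KL(P||Q) = 0.4250 bits, D_KL(Q||P) = 0.8130 bits. No — D_KL(P||Q) ≠ D_KL(Q||P) for this pair.

D_KL(P||Q) = Σ P(x) log₂(P(x)/Q(x))

Computing term by term:
  P(1)·log₂(P(1)/Q(1)) = 0.029·log₂(0.029/0.3334) = -0.10217
  P(2)·log₂(P(2)/Q(2)) = 0.4767·log₂(0.4767/0.3333) = 0.24610
  P(3)·log₂(P(3)/Q(3)) = 0.4943·log₂(0.4943/0.3333) = 0.28104

D_KL(P||Q) = -0.10217 + 0.24610 + 0.28104 = 0.42497 ≈ 0.4250 bits

D_KL(Q||P) = Σ Q(x) log₂(Q(x)/P(x))

Computing term by term:
  Q(1)·log₂(Q(1)/P(1)) = 0.3334·log₂(0.3334/0.029) = 1.17461
  Q(2)·log₂(Q(2)/P(2)) = 0.3333·log₂(0.3333/0.4767) = -0.17207
  Q(3)·log₂(Q(3)/P(3)) = 0.3333·log₂(0.3333/0.4943) = -0.18950

D_KL(Q||P) = 1.17461 - 0.17207 - 0.18950 = 0.81304 ≈ 0.8130 bits

These are NOT equal (difference: 0.3880 bits). KL divergence is asymmetric: D_KL(P||Q) ≠ D_KL(Q||P) in general.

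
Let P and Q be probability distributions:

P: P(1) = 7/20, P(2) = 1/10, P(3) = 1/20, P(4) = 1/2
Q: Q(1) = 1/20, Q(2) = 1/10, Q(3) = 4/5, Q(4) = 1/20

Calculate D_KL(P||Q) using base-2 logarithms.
2.4435 bits

D_KL(P||Q) = Σ P(x) log₂(P(x)/Q(x))

Computing term by term:
  P(1)·log₂(P(1)/Q(1)) = (7/20)·log₂((7/20)/(1/20)) = 0.98257
  P(2)·log₂(P(2)/Q(2)) = (1/10)·log₂((1/10)/(1/10)) = 0.00000
  P(3)·log₂(P(3)/Q(3)) = (1/20)·log₂((1/20)/(4/5)) = -0.20000
  P(4)·log₂(P(4)/Q(4)) = (1/2)·log₂((1/2)/(1/20)) = 1.66096

D_KL(P||Q) = 0.98257 + 0.00000 - 0.20000 + 1.66096 = 2.44353 ≈ 2.4435 bits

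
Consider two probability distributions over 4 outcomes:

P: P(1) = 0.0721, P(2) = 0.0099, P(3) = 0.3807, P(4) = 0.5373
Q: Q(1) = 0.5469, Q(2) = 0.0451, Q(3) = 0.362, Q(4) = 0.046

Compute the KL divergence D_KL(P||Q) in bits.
1.7005 bits

D_KL(P||Q) = Σ P(x) log₂(P(x)/Q(x))

Computing term by term:
  P(1)·log₂(P(1)/Q(1)) = 0.0721·log₂(0.0721/0.5469) = -0.21076
  P(2)·log₂(P(2)/Q(2)) = 0.0099·log₂(0.0099/0.0451) = -0.02166
  P(3)·log₂(P(3)/Q(3)) = 0.3807·log₂(0.3807/0.362) = 0.02766
  P(4)·log₂(P(4)/Q(4)) = 0.5373·log₂(0.5373/0.046) = 1.90528

D_KL(P||Q) = -0.21076 - 0.02166 + 0.02766 + 1.90528 = 1.70052 ≈ 1.7005 bits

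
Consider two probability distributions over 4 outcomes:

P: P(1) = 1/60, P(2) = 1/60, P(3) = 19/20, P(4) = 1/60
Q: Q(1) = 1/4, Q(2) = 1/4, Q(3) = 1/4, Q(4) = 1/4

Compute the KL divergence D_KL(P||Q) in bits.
1.6344 bits

D_KL(P||Q) = Σ P(x) log₂(P(x)/Q(x))

Computing term by term:
  P(1)·log₂(P(1)/Q(1)) = (1/60)·log₂((1/60)/(1/4)) = -0.06511
  P(2)·log₂(P(2)/Q(2)) = (1/60)·log₂((1/60)/(1/4)) = -0.06511
  P(3)·log₂(P(3)/Q(3)) = (19/20)·log₂((19/20)/(1/4)) = 1.82970
  P(4)·log₂(P(4)/Q(4)) = (1/60)·log₂((1/60)/(1/4)) = -0.06511

D_KL(P||Q) = -0.06511 - 0.06511 + 1.82970 - 0.06511 = 1.63437 ≈ 1.6344 bits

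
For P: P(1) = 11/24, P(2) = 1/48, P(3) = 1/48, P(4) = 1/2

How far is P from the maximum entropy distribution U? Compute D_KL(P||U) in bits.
0.7514 bits

U(i) = 1/4 for all i

D_KL(P||U) = Σ P(x) log₂(P(x) / (1/4))
           = Σ P(x) log₂(P(x)) + log₂(4)
           = log₂(4) - H(P)

H(P) = -Σ P(x) log₂(P(x)):
  -P(1)·log₂(P(1)) = -(11/24)·log₂(11/24) = 0.51587
  -P(2)·log₂(P(2)) = -(1/48)·log₂(1/48) = 0.11635
  -P(3)·log₂(P(3)) = -(1/48)·log₂(1/48) = 0.11635
  -P(4)·log₂(P(4)) = -(1/2)·log₂(1/2) = 0.50000
H(P) = 0.51587 + 0.11635 + 0.11635 + 0.50000 = 1.24857 bits

log₂(4) = 2.00000 bits

D_KL(P||U) = 2.00000 - 1.24857 = 0.75143 ≈ 0.7514 bits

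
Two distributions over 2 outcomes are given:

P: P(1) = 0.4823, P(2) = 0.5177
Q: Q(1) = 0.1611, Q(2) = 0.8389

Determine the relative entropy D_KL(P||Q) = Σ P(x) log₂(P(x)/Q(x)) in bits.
0.4025 bits

D_KL(P||Q) = Σ P(x) log₂(P(x)/Q(x))

Computing term by term:
  P(1)·log₂(P(1)/Q(1)) = 0.4823·log₂(0.4823/0.1611) = 0.76299
  P(2)·log₂(P(2)/Q(2)) = 0.5177·log₂(0.5177/0.8389) = -0.36052

D_KL(P||Q) = 0.76299 - 0.36052 = 0.40247 ≈ 0.4025 bits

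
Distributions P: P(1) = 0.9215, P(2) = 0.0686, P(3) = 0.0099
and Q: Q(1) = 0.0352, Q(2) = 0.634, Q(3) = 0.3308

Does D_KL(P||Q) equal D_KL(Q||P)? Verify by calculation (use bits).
D_KL(P||Q) = 4.0704 bits, D_KL(Q||P) = 3.5428 bits. No — D_KL(P||Q) ≠ D_KL(Q||P) for this pair.

D_KL(P||Q) = Σ P(x) log₂(P(x)/Q(x))

Computing term by term:
  P(1)·log₂(P(1)/Q(1)) = 0.9215·log₂(0.9215/0.0352) = 4.34058
  P(2)·log₂(P(2)/Q(2)) = 0.0686·log₂(0.0686/0.634) = -0.22008
  P(3)·log₂(P(3)/Q(3)) = 0.0099·log₂(0.0099/0.3308) = -0.05012

D_KL(P||Q) = 4.34058 - 0.22008 - 0.05012 = 4.07038 ≈ 4.0704 bits

D_KL(Q||P) = Σ Q(x) log₂(Q(x)/P(x))

Computing term by term:
  Q(1)·log₂(Q(1)/P(1)) = 0.0352·log₂(0.0352/0.9215) = -0.16580
  Q(2)·log₂(Q(2)/P(2)) = 0.634·log₂(0.634/0.0686) = 2.03400
  Q(3)·log₂(Q(3)/P(3)) = 0.3308·log₂(0.3308/0.0099) = 1.67464

D_KL(Q||P) = -0.16580 + 2.03400 + 1.67464 = 3.54284 ≈ 3.5428 bits

These are NOT equal (difference: 0.5276 bits). KL divergence is asymmetric: D_KL(P||Q) ≠ D_KL(Q||P) in general.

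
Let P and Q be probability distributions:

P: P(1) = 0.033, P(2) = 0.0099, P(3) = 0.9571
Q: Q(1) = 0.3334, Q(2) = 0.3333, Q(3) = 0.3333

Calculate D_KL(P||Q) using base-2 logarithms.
1.2962 bits

D_KL(P||Q) = Σ P(x) log₂(P(x)/Q(x))

Computing term by term:
  P(1)·log₂(P(1)/Q(1)) = 0.033·log₂(0.033/0.3334) = -0.11011
  P(2)·log₂(P(2)/Q(2)) = 0.0099·log₂(0.0099/0.3333) = -0.05023
  P(3)·log₂(P(3)/Q(3)) = 0.9571·log₂(0.9571/0.3333) = 1.45656

D_KL(P||Q) = -0.11011 - 0.05023 + 1.45656 = 1.29622 ≈ 1.2962 bits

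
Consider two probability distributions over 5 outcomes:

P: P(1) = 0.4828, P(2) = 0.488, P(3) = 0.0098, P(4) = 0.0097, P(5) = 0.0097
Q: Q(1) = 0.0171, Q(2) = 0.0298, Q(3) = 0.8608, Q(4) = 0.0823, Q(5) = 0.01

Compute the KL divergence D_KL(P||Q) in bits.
4.2015 bits

D_KL(P||Q) = Σ P(x) log₂(P(x)/Q(x))

Computing term by term:
  P(1)·log₂(P(1)/Q(1)) = 0.4828·log₂(0.4828/0.0171) = 2.32679
  P(2)·log₂(P(2)/Q(2)) = 0.488·log₂(0.488/0.0298) = 1.96835
  P(3)·log₂(P(3)/Q(3)) = 0.0098·log₂(0.0098/0.8608) = -0.06328
  P(4)·log₂(P(4)/Q(4)) = 0.0097·log₂(0.0097/0.0823) = -0.02992
  P(5)·log₂(P(5)/Q(5)) = 0.0097·log₂(0.0097/0.01) = -0.00043

D_KL(P||Q) = 2.32679 + 1.96835 - 0.06328 - 0.02992 - 0.00043 = 4.20151 ≈ 4.2015 bits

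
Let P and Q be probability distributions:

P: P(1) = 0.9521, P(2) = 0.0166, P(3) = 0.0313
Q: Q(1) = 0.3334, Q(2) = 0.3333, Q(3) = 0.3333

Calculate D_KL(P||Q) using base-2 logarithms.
1.2627 bits

D_KL(P||Q) = Σ P(x) log₂(P(x)/Q(x))

Computing term by term:
  P(1)·log₂(P(1)/Q(1)) = 0.9521·log₂(0.9521/0.3334) = 1.44135
  P(2)·log₂(P(2)/Q(2)) = 0.0166·log₂(0.0166/0.3333) = -0.07184
  P(3)·log₂(P(3)/Q(3)) = 0.0313·log₂(0.0313/0.3333) = -0.10681

D_KL(P||Q) = 1.44135 - 0.07184 - 0.10681 = 1.26270 ≈ 1.2627 bits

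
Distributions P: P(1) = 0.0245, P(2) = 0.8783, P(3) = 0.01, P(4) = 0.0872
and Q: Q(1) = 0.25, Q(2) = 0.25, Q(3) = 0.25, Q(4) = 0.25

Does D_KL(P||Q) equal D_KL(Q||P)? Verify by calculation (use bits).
D_KL(P||Q) = 1.3311 bits, D_KL(Q||P) = 1.9254 bits. No — D_KL(P||Q) ≠ D_KL(Q||P) for this pair.

D_KL(P||Q) = Σ P(x) log₂(P(x)/Q(x))

Computing term by term:
  P(1)·log₂(P(1)/Q(1)) = 0.0245·log₂(0.0245/0.25) = -0.08210
  P(2)·log₂(P(2)/Q(2)) = 0.8783·log₂(0.8783/0.25) = 1.59217
  P(3)·log₂(P(3)/Q(3)) = 0.01·log₂(0.01/0.25) = -0.04644
  P(4)·log₂(P(4)/Q(4)) = 0.0872·log₂(0.0872/0.25) = -0.13250

D_KL(P||Q) = -0.08210 + 1.59217 - 0.04644 - 0.13250 = 1.33113 ≈ 1.3311 bits

D_KL(Q||P) = Σ Q(x) log₂(Q(x)/P(x))

Computing term by term:
  Q(1)·log₂(Q(1)/P(1)) = 0.25·log₂(0.25/0.0245) = 0.83777
  Q(2)·log₂(Q(2)/P(2)) = 0.25·log₂(0.25/0.8783) = -0.45320
  Q(3)·log₂(Q(3)/P(3)) = 0.25·log₂(0.25/0.01) = 1.16096
  Q(4)·log₂(Q(4)/P(4)) = 0.25·log₂(0.25/0.0872) = 0.37988

D_KL(Q||P) = 0.83777 - 0.45320 + 1.16096 + 0.37988 = 1.92541 ≈ 1.9254 bits

These are NOT equal (difference: 0.5943 bits). KL divergence is asymmetric: D_KL(P||Q) ≠ D_KL(Q||P) in general.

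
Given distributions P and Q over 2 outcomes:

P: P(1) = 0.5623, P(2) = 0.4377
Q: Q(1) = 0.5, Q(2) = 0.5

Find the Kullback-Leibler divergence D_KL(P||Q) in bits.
0.0112 bits

D_KL(P||Q) = Σ P(x) log₂(P(x)/Q(x))

Computing term by term:
  P(1)·log₂(P(1)/Q(1)) = 0.5623·log₂(0.5623/0.5) = 0.09526
  P(2)·log₂(P(2)/Q(2)) = 0.4377·log₂(0.4377/0.5) = -0.08403

D_KL(P||Q) = 0.09526 - 0.08403 = 0.01123 ≈ 0.0112 bits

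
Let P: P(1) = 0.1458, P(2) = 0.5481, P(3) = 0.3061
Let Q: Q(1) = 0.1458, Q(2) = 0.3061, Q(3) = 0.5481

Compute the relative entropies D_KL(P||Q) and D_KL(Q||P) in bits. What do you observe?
D_KL(P||Q) = 0.2034 bits, D_KL(Q||P) = 0.2034 bits. The two directions give the same value here, because Q is a self-inverse relabeling of P; in general KL divergence is asymmetric.

D_KL(P||Q) = Σ P(x) log₂(P(x)/Q(x))

Computing term by term:
  P(1)·log₂(P(1)/Q(1)) = 0.1458·log₂(0.1458/0.1458) = 0.00000
  P(2)·log₂(P(2)/Q(2)) = 0.5481·log₂(0.5481/0.3061) = 0.46064
  P(3)·log₂(P(3)/Q(3)) = 0.3061·log₂(0.3061/0.5481) = -0.25726

D_KL(P||Q) = 0.00000 + 0.46064 - 0.25726 = 0.20338 ≈ 0.2034 bits

D_KL(Q||P) = Σ Q(x) log₂(Q(x)/P(x))

Computing term by term:
  Q(1)·log₂(Q(1)/P(1)) = 0.1458·log₂(0.1458/0.1458) = 0.00000
  Q(2)·log₂(Q(2)/P(2)) = 0.3061·log₂(0.3061/0.5481) = -0.25726
  Q(3)·log₂(Q(3)/P(3)) = 0.5481·log₂(0.5481/0.3061) = 0.46064

D_KL(Q||P) = 0.00000 - 0.25726 + 0.46064 = 0.20338 ≈ 0.2034 bits

These ARE equal here. Q is P with outcomes relabeled (Q(2) = P(3), Q(3) = P(2)) by a relabeling that is its own inverse, so the two sums contain exactly the same terms in a different order. This is a special case — KL divergence is not symmetric in general: D_KL(P||Q) ≠ D_KL(Q||P) for most P, Q.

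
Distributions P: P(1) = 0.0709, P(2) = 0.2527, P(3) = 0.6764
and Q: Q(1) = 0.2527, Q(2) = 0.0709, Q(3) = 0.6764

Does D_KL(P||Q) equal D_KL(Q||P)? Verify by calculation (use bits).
D_KL(P||Q) = 0.3333 bits, D_KL(Q||P) = 0.3333 bits. Yes — for this pair D_KL(P||Q) = D_KL(Q||P).

D_KL(P||Q) = Σ P(x) log₂(P(x)/Q(x))

Computing term by term:
  P(1)·log₂(P(1)/Q(1)) = 0.0709·log₂(0.0709/0.2527) = -0.13000
  P(2)·log₂(P(2)/Q(2)) = 0.2527·log₂(0.2527/0.0709) = 0.46334
  P(3)·log₂(P(3)/Q(3)) = 0.6764·log₂(0.6764/0.6764) = 0.00000

D_KL(P||Q) = -0.13000 + 0.46334 + 0.00000 = 0.33334 ≈ 0.3333 bits

D_KL(Q||P) = Σ Q(x) log₂(Q(x)/P(x))

Computing term by term:
  Q(1)·log₂(Q(1)/P(1)) = 0.2527·log₂(0.2527/0.0709) = 0.46334
  Q(2)·log₂(Q(2)/P(2)) = 0.0709·log₂(0.0709/0.2527) = -0.13000
  Q(3)·log₂(Q(3)/P(3)) = 0.6764·log₂(0.6764/0.6764) = 0.00000

D_KL(Q||P) = 0.46334 - 0.13000 + 0.00000 = 0.33334 ≈ 0.3333 bits

These ARE equal here. Q is P with outcomes relabeled (Q(1) = P(2), Q(2) = P(1)) by a relabeling that is its own inverse, so the two sums contain exactly the same terms in a different order. This is a special case — KL divergence is not symmetric in general: D_KL(P||Q) ≠ D_KL(Q||P) for most P, Q.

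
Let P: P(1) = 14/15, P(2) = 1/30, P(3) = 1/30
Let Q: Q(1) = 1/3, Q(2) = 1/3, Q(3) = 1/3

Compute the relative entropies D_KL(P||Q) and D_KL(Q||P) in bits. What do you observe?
D_KL(P||Q) = 1.1649 bits, D_KL(Q||P) = 1.7195 bits. The two directions give different values (D_KL(Q||P) exceeds D_KL(P||Q) by 0.5546 bits): KL divergence is asymmetric.

D_KL(P||Q) = Σ P(x) log₂(P(x)/Q(x))

Computing term by term:
  P(1)·log₂(P(1)/Q(1)) = (14/15)·log₂((14/15)/(1/3)) = 1.38640
  P(2)·log₂(P(2)/Q(2)) = (1/30)·log₂((1/30)/(1/3)) = -0.11073
  P(3)·log₂(P(3)/Q(3)) = (1/30)·log₂((1/30)/(1/3)) = -0.11073

D_KL(P||Q) = 1.38640 - 0.11073 - 0.11073 = 1.16494 ≈ 1.1649 bits

D_KL(Q||P) = Σ Q(x) log₂(Q(x)/P(x))

Computing term by term:
  Q(1)·log₂(Q(1)/P(1)) = (1/3)·log₂((1/3)/(14/15)) = -0.49514
  Q(2)·log₂(Q(2)/P(2)) = (1/3)·log₂((1/3)/(1/30)) = 1.10731
  Q(3)·log₂(Q(3)/P(3)) = (1/3)·log₂((1/3)/(1/30)) = 1.10731

D_KL(Q||P) = -0.49514 + 1.10731 + 1.10731 = 1.71948 ≈ 1.7195 bits

These are NOT equal (difference: 0.5546 bits). KL divergence is asymmetric: D_KL(P||Q) ≠ D_KL(Q||P) in general.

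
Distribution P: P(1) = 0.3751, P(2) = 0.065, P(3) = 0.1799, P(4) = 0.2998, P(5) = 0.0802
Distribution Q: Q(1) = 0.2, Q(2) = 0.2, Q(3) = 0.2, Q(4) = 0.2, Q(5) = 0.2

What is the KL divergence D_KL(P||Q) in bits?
0.2768 bits

D_KL(P||Q) = Σ P(x) log₂(P(x)/Q(x))

Computing term by term:
  P(1)·log₂(P(1)/Q(1)) = 0.3751·log₂(0.3751/0.2) = 0.34032
  P(2)·log₂(P(2)/Q(2)) = 0.065·log₂(0.065/0.2) = -0.10540
  P(3)·log₂(P(3)/Q(3)) = 0.1799·log₂(0.1799/0.2) = -0.02749
  P(4)·log₂(P(4)/Q(4)) = 0.2998·log₂(0.2998/0.2) = 0.17508
  P(5)·log₂(P(5)/Q(5)) = 0.0802·log₂(0.0802/0.2) = -0.10573

D_KL(P||Q) = 0.34032 - 0.10540 - 0.02749 + 0.17508 - 0.10573 = 0.27678 ≈ 0.2768 bits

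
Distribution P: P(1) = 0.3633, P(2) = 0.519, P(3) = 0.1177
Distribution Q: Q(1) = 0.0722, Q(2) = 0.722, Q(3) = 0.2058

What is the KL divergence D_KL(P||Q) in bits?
0.5048 bits

D_KL(P||Q) = Σ P(x) log₂(P(x)/Q(x))

Computing term by term:
  P(1)·log₂(P(1)/Q(1)) = 0.3633·log₂(0.3633/0.0722) = 0.84689
  P(2)·log₂(P(2)/Q(2)) = 0.519·log₂(0.519/0.722) = -0.24718
  P(3)·log₂(P(3)/Q(3)) = 0.1177·log₂(0.1177/0.2058) = -0.09488

D_KL(P||Q) = 0.84689 - 0.24718 - 0.09488 = 0.50483 ≈ 0.5048 bits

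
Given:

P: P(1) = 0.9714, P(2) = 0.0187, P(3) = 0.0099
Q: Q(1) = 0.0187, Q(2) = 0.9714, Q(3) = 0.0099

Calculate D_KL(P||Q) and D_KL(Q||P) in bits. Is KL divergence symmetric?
D_KL(P||Q) = 5.4294 bits, D_KL(Q||P) = 5.4294 bits. The two values coincide for this particular pair, but no — KL divergence is not symmetric in general.

D_KL(P||Q) = Σ P(x) log₂(P(x)/Q(x))

Computing term by term:
  P(1)·log₂(P(1)/Q(1)) = 0.9714·log₂(0.9714/0.0187) = 5.53597
  P(2)·log₂(P(2)/Q(2)) = 0.0187·log₂(0.0187/0.9714) = -0.10657
  P(3)·log₂(P(3)/Q(3)) = 0.0099·log₂(0.0099/0.0099) = 0.00000

D_KL(P||Q) = 5.53597 - 0.10657 + 0.00000 = 5.42940 ≈ 5.4294 bits

D_KL(Q||P) = Σ Q(x) log₂(Q(x)/P(x))

Computing term by term:
  Q(1)·log₂(Q(1)/P(1)) = 0.0187·log₂(0.0187/0.9714) = -0.10657
  Q(2)·log₂(Q(2)/P(2)) = 0.9714·log₂(0.9714/0.0187) = 5.53597
  Q(3)·log₂(Q(3)/P(3)) = 0.0099·log₂(0.0099/0.0099) = 0.00000

D_KL(Q||P) = -0.10657 + 5.53597 + 0.00000 = 5.42940 ≈ 5.4294 bits

These ARE equal here. Q is P with outcomes relabeled (Q(1) = P(2), Q(2) = P(1)) by a relabeling that is its own inverse, so the two sums contain exactly the same terms in a different order. This is a special case — KL divergence is not symmetric in general: D_KL(P||Q) ≠ D_KL(Q||P) for most P, Q.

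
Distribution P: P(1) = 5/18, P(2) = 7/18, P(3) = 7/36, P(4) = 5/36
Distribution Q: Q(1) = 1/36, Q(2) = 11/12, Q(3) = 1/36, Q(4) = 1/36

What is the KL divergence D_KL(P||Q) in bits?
1.3101 bits

D_KL(P||Q) = Σ P(x) log₂(P(x)/Q(x))

Computing term by term:
  P(1)·log₂(P(1)/Q(1)) = (5/18)·log₂((5/18)/(1/36)) = 0.92276
  P(2)·log₂(P(2)/Q(2)) = (7/18)·log₂((7/18)/(11/12)) = -0.48107
  P(3)·log₂(P(3)/Q(3)) = (7/36)·log₂((7/36)/(1/36)) = 0.54587
  P(4)·log₂(P(4)/Q(4)) = (5/36)·log₂((5/36)/(1/36)) = 0.32249

D_KL(P||Q) = 0.92276 - 0.48107 + 0.54587 + 0.32249 = 1.31005 ≈ 1.3101 bits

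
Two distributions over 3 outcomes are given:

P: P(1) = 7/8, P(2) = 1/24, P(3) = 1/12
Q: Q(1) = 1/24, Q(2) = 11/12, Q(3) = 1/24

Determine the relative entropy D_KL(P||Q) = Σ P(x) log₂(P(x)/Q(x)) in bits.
3.7408 bits

D_KL(P||Q) = Σ P(x) log₂(P(x)/Q(x))

Computing term by term:
  P(1)·log₂(P(1)/Q(1)) = (7/8)·log₂((7/8)/(1/24)) = 3.84328
  P(2)·log₂(P(2)/Q(2)) = (1/24)·log₂((1/24)/(11/12)) = -0.18581
  P(3)·log₂(P(3)/Q(3)) = (1/12)·log₂((1/12)/(1/24)) = 0.08333

D_KL(P||Q) = 3.84328 - 0.18581 + 0.08333 = 3.74080 ≈ 3.7408 bits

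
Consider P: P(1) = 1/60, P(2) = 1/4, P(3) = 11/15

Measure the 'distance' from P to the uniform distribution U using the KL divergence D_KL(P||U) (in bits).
0.6584 bits

U(i) = 1/3 for all i

D_KL(P||U) = Σ P(x) log₂(P(x) / (1/3))
           = Σ P(x) log₂(P(x)) + log₂(3)
           = log₂(3) - H(P)

H(P) = -Σ P(x) log₂(P(x)):
  -P(1)·log₂(P(1)) = -(1/60)·log₂(1/60) = 0.09845
  -P(2)·log₂(P(2)) = -(1/4)·log₂(1/4) = 0.50000
  -P(3)·log₂(P(3)) = -(11/15)·log₂(11/15) = 0.32814
H(P) = 0.09845 + 0.50000 + 0.32814 = 0.92659 bits

log₂(3) = 1.58496 bits

D_KL(P||U) = 1.58496 - 0.92659 = 0.65837 ≈ 0.6584 bits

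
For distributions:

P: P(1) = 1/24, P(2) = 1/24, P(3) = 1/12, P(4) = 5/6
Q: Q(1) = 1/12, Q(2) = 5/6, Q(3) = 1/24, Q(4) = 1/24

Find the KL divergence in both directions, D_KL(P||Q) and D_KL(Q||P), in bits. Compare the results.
D_KL(P||Q) = 3.4632 bits, D_KL(Q||P) = 3.4632 bits. The two directions give exactly the same value for this pair.

D_KL(P||Q) = Σ P(x) log₂(P(x)/Q(x))

Computing term by term:
  P(1)·log₂(P(1)/Q(1)) = (1/24)·log₂((1/24)/(1/12)) = -0.04167
  P(2)·log₂(P(2)/Q(2)) = (1/24)·log₂((1/24)/(5/6)) = -0.18008
  P(3)·log₂(P(3)/Q(3)) = (1/12)·log₂((1/12)/(1/24)) = 0.08333
  P(4)·log₂(P(4)/Q(4)) = (5/6)·log₂((5/6)/(1/24)) = 3.60161

D_KL(P||Q) = -0.04167 - 0.18008 + 0.08333 + 3.60161 = 3.46319 ≈ 3.4632 bits

D_KL(Q||P) = Σ Q(x) log₂(Q(x)/P(x))

Computing term by term:
  Q(1)·log₂(Q(1)/P(1)) = (1/12)·log₂((1/12)/(1/24)) = 0.08333
  Q(2)·log₂(Q(2)/P(2)) = (5/6)·log₂((5/6)/(1/24)) = 3.60161
  Q(3)·log₂(Q(3)/P(3)) = (1/24)·log₂((1/24)/(1/12)) = -0.04167
  Q(4)·log₂(Q(4)/P(4)) = (1/24)·log₂((1/24)/(5/6)) = -0.18008

D_KL(Q||P) = 0.08333 + 3.60161 - 0.04167 - 0.18008 = 3.46319 ≈ 3.4632 bits

These ARE equal here. Q is P with outcomes relabeled (Q(1) = P(3), Q(2) = P(4), Q(3) = P(1), Q(4) = P(2)) by a relabeling that is its own inverse, so the two sums contain exactly the same terms in a different order. This is a special case — KL divergence is not symmetric in general: D_KL(P||Q) ≠ D_KL(Q||P) for most P, Q.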